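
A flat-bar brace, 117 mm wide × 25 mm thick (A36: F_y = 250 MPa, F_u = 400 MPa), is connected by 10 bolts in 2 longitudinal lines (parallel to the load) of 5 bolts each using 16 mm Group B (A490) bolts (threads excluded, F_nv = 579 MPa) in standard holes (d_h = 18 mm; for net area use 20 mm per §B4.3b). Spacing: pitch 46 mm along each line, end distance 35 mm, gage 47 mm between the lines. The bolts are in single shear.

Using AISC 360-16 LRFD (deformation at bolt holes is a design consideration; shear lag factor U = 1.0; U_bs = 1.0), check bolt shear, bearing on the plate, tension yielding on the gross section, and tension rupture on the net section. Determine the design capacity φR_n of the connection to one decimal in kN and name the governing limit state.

577.5 kN (net-section rupture governs)

Bolt shear: A_b = π(16)²/4 = 201.06 mm². φR_n = 0.75 × 579 × 201.06 × 10 × 1 = 873.1 kN.
Bearing (25 mm plate, F_u = 400 MPa): end bolts L_c = 35 − 18/2 = 26, R_n = min(1.2×26×25×400, 2.4×16×25×400) = 312 kN/bolt; interior L_c = 46 − 18 = 28, R_n = 336 kN/bolt. φR_n = 0.75 × (2×312 + 8×336) = 2484.0 kN.
Tension yield (gross): A_g = 117×25 = 2925 mm². φR_n = 0.90 × 250 × 2925 = 658.1 kN.
Tension rupture (net): A_n = (117 − 2×20)×25 = 1925 mm² (U = 1.0, A_e = A_n). φR_n = 0.75 × 400 × 1925 = 577.5 kN.
Governing: min(873.1, 2484.0, 658.1, 577.5) = 577.5 kN → net-section rupture.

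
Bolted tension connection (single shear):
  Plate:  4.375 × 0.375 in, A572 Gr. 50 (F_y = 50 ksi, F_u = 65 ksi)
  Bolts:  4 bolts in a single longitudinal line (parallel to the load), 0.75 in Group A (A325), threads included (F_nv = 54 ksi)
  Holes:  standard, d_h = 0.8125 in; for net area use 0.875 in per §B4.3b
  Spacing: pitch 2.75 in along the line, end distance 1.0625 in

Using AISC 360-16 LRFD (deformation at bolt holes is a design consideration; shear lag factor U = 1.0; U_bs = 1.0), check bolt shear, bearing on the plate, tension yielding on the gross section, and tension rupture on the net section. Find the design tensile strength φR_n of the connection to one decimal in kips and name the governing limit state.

64.0 kips (net-section rupture governs)

Bolt shear: A_b = π(0.75)²/4 = 0.44179 in². φR_n = 0.75 × 54 × 0.44179 × 4 × 1 = 71.6 kips.
Bearing (0.375 in plate, F_u = 65 ksi): end bolts L_c = 1.0625 − 0.8125/2 = 0.65625, R_n = min(1.2×0.65625×0.375×65, 2.4×0.75×0.375×65) = 19.195 kips/bolt; interior L_c = 2.75 − 0.8125 = 1.9375, R_n = 43.875 kips/bolt. φR_n = 0.75 × (1×19.195 + 3×43.875) = 113.1 kips.
Tension yield (gross): A_g = 4.375×0.375 = 1.6406 in². φR_n = 0.90 × 50 × 1.6406 = 73.8 kips.
Tension rupture (net): A_n = (4.375 − 1×0.875)×0.375 = 1.3125 in² (U = 1.0, A_e = A_n). φR_n = 0.75 × 65 × 1.3125 = 64.0 kips.
Governing: min(71.6, 113.1, 73.8, 64.0) = 64.0 kips → net-section rupture.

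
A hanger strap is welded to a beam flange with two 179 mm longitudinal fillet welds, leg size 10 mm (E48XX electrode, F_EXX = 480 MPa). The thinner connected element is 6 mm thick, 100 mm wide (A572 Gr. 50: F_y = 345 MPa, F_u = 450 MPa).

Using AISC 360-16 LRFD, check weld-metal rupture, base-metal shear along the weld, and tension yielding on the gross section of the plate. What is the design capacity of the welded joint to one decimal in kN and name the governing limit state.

Weld metal: throat = 0.707×10 = 7.07 mm, L = 2×179 = 358 mm. φR_n = 0.75 × 0.6 × 480 × 7.07 × 358 = 546.7 kN.
Base metal shear (6 mm plate): yield φR_n = 1.0×0.6×345×6×358 = 444.6 kN; rupture φR_n = 0.75×0.6×450×6×358 = 435.0 kN; take 435.0 kN (rupture).
Tension yield (gross): A_g = 100×6 = 600 mm². φR_n = 0.90 × 345 × 600 = 186.3 kN.
Governing: min(546.7, 435.0, 186.3) = 186.3 kN → gross-section yield.

186.3 kN (gross-section yield governs)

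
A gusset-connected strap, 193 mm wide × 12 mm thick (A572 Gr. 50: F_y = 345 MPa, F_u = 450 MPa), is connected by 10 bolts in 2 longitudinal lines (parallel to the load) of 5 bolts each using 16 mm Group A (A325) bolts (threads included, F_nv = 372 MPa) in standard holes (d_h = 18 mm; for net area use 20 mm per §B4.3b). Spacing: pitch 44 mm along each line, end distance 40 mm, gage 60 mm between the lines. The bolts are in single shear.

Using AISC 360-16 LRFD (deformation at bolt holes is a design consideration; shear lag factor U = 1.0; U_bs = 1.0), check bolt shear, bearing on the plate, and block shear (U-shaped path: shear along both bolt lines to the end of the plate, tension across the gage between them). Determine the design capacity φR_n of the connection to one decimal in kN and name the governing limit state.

Bolt shear: A_b = π(16)²/4 = 201.06 mm². φR_n = 0.75 × 372 × 201.06 × 10 × 1 = 561.0 kN.
Bearing (12 mm plate, F_u = 450 MPa): end bolts L_c = 40 − 18/2 = 31, R_n = min(1.2×31×12×450, 2.4×16×12×450) = 200.88 kN/bolt; interior L_c = 44 − 18 = 26, R_n = 168.48 kN/bolt. φR_n = 0.75 × (2×200.88 + 8×168.48) = 1312.2 kN.
Block shear: shear path 2×[40+4×44] = 2×216 mm, A_gv = 5184, A_nv = 2×(216 − 4.5×20)×12 = 3024 mm²; tension across gage: (60 − 1×20)×12 = 480 mm². R_n = min(0.6×450×3024, 0.6×345×5184) + 1.0×450×480 = min(816.48, 1073.1) + 216 = 1032.5 kN. φR_n = 0.75 × 1032.5 = 774.4 kN.
Governing: min(561.0, 1312.2, 774.4) = 561.0 kN → bolt shear.

561.0 kN (bolt shear governs)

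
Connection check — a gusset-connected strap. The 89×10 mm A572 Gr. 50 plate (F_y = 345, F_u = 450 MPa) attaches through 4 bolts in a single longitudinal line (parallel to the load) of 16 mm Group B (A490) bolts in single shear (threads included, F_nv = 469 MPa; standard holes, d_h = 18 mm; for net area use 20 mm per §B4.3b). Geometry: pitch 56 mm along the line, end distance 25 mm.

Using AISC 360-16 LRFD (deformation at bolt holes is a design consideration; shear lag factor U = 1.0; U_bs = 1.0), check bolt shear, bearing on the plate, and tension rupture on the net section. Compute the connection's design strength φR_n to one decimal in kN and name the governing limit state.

Bolt shear: A_b = π(16)²/4 = 201.06 mm². φR_n = 0.75 × 469 × 201.06 × 4 × 1 = 282.9 kN.
Bearing (10 mm plate, F_u = 450 MPa): end bolts L_c = 25 − 18/2 = 16, R_n = min(1.2×16×10×450, 2.4×16×10×450) = 86.4 kN/bolt; interior L_c = 56 − 18 = 38, R_n = 172.8 kN/bolt. φR_n = 0.75 × (1×86.4 + 3×172.8) = 453.6 kN.
Tension rupture (net): A_n = (89 − 1×20)×10 = 690 mm² (U = 1.0, A_e = A_n). φR_n = 0.75 × 450 × 690 = 232.9 kN.
Governing: min(282.9, 453.6, 232.9) = 232.9 kN → net-section rupture.

232.9 kN (net-section rupture governs)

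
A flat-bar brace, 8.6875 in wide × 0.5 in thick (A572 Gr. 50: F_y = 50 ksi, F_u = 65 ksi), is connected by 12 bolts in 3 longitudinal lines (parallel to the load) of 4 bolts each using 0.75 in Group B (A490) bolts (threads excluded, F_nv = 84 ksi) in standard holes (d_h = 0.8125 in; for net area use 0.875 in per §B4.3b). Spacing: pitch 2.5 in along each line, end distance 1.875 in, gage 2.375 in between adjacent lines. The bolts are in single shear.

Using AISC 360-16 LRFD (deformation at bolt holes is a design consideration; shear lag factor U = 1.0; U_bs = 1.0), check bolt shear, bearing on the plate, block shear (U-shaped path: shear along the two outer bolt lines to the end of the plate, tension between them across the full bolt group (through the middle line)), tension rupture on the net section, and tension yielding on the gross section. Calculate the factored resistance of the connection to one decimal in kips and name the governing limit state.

147.8 kips (net-section rupture governs)

Bolt shear: A_b = π(0.75)²/4 = 0.44179 in². φR_n = 0.75 × 84 × 0.44179 × 12 × 1 = 334.0 kips.
Bearing (0.5 in plate, F_u = 65 ksi): end bolts L_c = 1.875 − 0.8125/2 = 1.46875, R_n = min(1.2×1.46875×0.5×65, 2.4×0.75×0.5×65) = 57.281 kips/bolt; interior L_c = 2.5 − 0.8125 = 1.6875, R_n = 58.5 kips/bolt. φR_n = 0.75 × (3×57.281 + 9×58.5) = 523.8 kips.
Block shear: shear path 2×[1.875+3×2.5] = 2×9.375 in, A_gv = 9.375, A_nv = 2×(9.375 − 3.5×0.875)×0.5 = 6.3125 in²; tension across gage: (4.75 − 2×0.875)×0.5 = 1.5 in². R_n = min(0.6×65×6.3125, 0.6×50×9.375) + 1.0×65×1.5 = min(246.19, 281.25) + 97.5 = 343.69 kips. φR_n = 0.75 × 343.69 = 257.8 kips.
Tension rupture (net): A_n = (8.6875 − 3×0.875)×0.5 = 3.0313 in² (U = 1.0, A_e = A_n). φR_n = 0.75 × 65 × 3.0313 = 147.8 kips.
Tension yield (gross): A_g = 8.6875×0.5 = 4.3438 in². φR_n = 0.90 × 50 × 4.3438 = 195.5 kips.
Governing: min(334.0, 523.8, 257.8, 147.8, 195.5) = 147.8 kips → net-section rupture.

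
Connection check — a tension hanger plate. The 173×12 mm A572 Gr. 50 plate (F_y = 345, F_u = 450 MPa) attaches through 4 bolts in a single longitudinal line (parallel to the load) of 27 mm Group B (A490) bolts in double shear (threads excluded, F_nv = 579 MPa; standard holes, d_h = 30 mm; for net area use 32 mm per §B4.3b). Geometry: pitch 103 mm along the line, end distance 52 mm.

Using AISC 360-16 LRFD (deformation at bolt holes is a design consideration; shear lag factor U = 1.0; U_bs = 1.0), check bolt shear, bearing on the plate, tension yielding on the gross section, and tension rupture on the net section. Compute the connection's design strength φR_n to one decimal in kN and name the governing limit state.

571.1 kN (net-section rupture governs)

Bolt shear: A_b = π(27)²/4 = 572.56 mm². φR_n = 0.75 × 579 × 572.56 × 4 × 2 = 1989.1 kN.
Bearing (12 mm plate, F_u = 450 MPa): end bolts L_c = 52 − 30/2 = 37, R_n = min(1.2×37×12×450, 2.4×27×12×450) = 239.76 kN/bolt; interior L_c = 103 − 30 = 73, R_n = 349.92 kN/bolt. φR_n = 0.75 × (1×239.76 + 3×349.92) = 967.1 kN.
Tension yield (gross): A_g = 173×12 = 2076 mm². φR_n = 0.90 × 345 × 2076 = 644.6 kN.
Tension rupture (net): A_n = (173 − 1×32)×12 = 1692 mm² (U = 1.0, A_e = A_n). φR_n = 0.75 × 450 × 1692 = 571.1 kN.
Governing: min(1989.1, 967.1, 644.6, 571.1) = 571.1 kN → net-section rupture.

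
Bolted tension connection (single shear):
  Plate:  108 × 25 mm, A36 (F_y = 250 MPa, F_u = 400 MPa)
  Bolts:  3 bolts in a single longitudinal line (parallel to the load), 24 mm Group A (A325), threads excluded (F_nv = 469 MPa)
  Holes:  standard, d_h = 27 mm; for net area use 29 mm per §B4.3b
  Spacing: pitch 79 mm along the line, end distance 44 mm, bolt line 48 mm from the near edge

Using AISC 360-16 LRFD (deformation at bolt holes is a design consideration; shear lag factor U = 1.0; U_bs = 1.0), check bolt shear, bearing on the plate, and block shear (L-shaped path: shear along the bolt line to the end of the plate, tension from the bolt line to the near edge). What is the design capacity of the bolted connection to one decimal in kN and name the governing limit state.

477.4 kN (bolt shear governs)

Bolt shear: A_b = π(24)²/4 = 452.39 mm². φR_n = 0.75 × 469 × 452.39 × 3 × 1 = 477.4 kN.
Bearing (25 mm plate, F_u = 400 MPa): end bolts L_c = 44 − 27/2 = 30.5, R_n = min(1.2×30.5×25×400, 2.4×24×25×400) = 366 kN/bolt; interior L_c = 79 − 27 = 52, R_n = 576 kN/bolt. φR_n = 0.75 × (1×366 + 2×576) = 1138.5 kN.
Block shear: shear path 1×[44+2×79] = 1×202 mm, A_gv = 5050, A_nv = 1×(202 − 2.5×29)×25 = 3237.5 mm²; tension to near edge: (48 − 0.5×29)×25 = 837.5 mm². R_n = min(0.6×400×3237.5, 0.6×250×5050) + 1.0×400×837.5 = min(777, 757.5) + 335 = 1092.5 kN. φR_n = 0.75 × 1092.5 = 819.4 kN.
Governing: min(477.4, 1138.5, 819.4) = 477.4 kN → bolt shear.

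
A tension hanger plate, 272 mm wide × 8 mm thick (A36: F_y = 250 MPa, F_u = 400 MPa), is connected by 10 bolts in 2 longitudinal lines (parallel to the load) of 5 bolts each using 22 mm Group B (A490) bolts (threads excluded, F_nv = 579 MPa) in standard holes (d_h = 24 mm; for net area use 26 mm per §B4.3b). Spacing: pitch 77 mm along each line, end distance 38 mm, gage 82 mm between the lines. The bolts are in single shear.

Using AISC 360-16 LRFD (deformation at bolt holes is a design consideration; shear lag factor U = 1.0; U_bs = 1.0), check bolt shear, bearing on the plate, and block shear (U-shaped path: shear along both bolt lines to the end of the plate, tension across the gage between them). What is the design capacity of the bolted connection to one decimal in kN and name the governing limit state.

Bolt shear: A_b = π(22)²/4 = 380.13 mm². φR_n = 0.75 × 579 × 380.13 × 10 × 1 = 1650.7 kN.
Bearing (8 mm plate, F_u = 400 MPa): end bolts L_c = 38 − 24/2 = 26, R_n = min(1.2×26×8×400, 2.4×22×8×400) = 99.84 kN/bolt; interior L_c = 77 − 24 = 53, R_n = 168.96 kN/bolt. φR_n = 0.75 × (2×99.84 + 8×168.96) = 1163.5 kN.
Block shear: shear path 2×[38+4×77] = 2×346 mm, A_gv = 5536, A_nv = 2×(346 − 4.5×26)×8 = 3664 mm²; tension across gage: (82 − 1×26)×8 = 448 mm². R_n = min(0.6×400×3664, 0.6×250×5536) + 1.0×400×448 = min(879.36, 830.4) + 179.2 = 1009.6 kN. φR_n = 0.75 × 1009.6 = 757.2 kN.
Governing: min(1650.7, 1163.5, 757.2) = 757.2 kN → block shear.

757.2 kN (block shear governs)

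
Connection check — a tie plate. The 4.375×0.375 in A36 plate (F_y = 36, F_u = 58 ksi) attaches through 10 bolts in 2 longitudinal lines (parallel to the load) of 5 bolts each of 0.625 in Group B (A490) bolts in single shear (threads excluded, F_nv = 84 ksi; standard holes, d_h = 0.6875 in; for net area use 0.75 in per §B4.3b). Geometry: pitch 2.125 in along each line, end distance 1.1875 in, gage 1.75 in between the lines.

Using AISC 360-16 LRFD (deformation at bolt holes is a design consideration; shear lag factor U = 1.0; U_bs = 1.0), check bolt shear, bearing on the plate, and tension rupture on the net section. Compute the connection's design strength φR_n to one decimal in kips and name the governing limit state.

46.9 kips (net-section rupture governs)

Bolt shear: A_b = π(0.625)²/4 = 0.3068 in². φR_n = 0.75 × 84 × 0.3068 × 10 × 1 = 193.3 kips.
Bearing (0.375 in plate, F_u = 58 ksi): end bolts L_c = 1.1875 − 0.6875/2 = 0.84375, R_n = min(1.2×0.84375×0.375×58, 2.4×0.625×0.375×58) = 22.022 kips/bolt; interior L_c = 2.125 − 0.6875 = 1.4375, R_n = 32.625 kips/bolt. φR_n = 0.75 × (2×22.022 + 8×32.625) = 228.8 kips.
Tension rupture (net): A_n = (4.375 − 2×0.75)×0.375 = 1.0781 in² (U = 1.0, A_e = A_n). φR_n = 0.75 × 58 × 1.0781 = 46.9 kips.
Governing: min(193.3, 228.8, 46.9) = 46.9 kips → net-section rupture.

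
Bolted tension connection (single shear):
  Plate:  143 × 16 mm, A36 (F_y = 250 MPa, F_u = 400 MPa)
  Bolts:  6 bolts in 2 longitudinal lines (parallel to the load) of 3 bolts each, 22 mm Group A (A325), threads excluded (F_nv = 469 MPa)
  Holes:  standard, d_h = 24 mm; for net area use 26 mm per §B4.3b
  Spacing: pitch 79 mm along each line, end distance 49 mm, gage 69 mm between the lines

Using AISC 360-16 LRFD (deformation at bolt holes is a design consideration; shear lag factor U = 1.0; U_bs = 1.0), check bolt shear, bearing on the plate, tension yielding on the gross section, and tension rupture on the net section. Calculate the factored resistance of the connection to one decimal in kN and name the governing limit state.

Bolt shear: A_b = π(22)²/4 = 380.13 mm². φR_n = 0.75 × 469 × 380.13 × 6 × 1 = 802.3 kN.
Bearing (16 mm plate, F_u = 400 MPa): end bolts L_c = 49 − 24/2 = 37, R_n = min(1.2×37×16×400, 2.4×22×16×400) = 284.16 kN/bolt; interior L_c = 79 − 24 = 55, R_n = 337.92 kN/bolt. φR_n = 0.75 × (2×284.16 + 4×337.92) = 1440.0 kN.
Tension yield (gross): A_g = 143×16 = 2288 mm². φR_n = 0.90 × 250 × 2288 = 514.8 kN.
Tension rupture (net): A_n = (143 − 2×26)×16 = 1456 mm² (U = 1.0, A_e = A_n). φR_n = 0.75 × 400 × 1456 = 436.8 kN.
Governing: min(802.3, 1440.0, 514.8, 436.8) = 436.8 kN → net-section rupture.

436.8 kN (net-section rupture governs)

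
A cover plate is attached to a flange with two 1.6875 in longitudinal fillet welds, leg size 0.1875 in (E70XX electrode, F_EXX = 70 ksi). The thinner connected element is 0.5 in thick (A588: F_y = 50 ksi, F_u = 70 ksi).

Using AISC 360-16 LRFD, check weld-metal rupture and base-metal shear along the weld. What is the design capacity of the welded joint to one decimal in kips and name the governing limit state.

14.1 kips (weld metal governs)

Weld metal: throat = 0.707×0.1875 = 0.13256 in, L = 2×1.6875 = 3.375 in. φR_n = 0.75 × 0.6 × 70 × 0.13256 × 3.375 = 14.1 kips.
Base metal shear (0.5 in plate): yield φR_n = 1.0×0.6×50×0.5×3.375 = 50.6 kips; rupture φR_n = 0.75×0.6×70×0.5×3.375 = 53.2 kips; take 50.6 kips (yield).
Governing: min(14.1, 50.6) = 14.1 kips → weld metal.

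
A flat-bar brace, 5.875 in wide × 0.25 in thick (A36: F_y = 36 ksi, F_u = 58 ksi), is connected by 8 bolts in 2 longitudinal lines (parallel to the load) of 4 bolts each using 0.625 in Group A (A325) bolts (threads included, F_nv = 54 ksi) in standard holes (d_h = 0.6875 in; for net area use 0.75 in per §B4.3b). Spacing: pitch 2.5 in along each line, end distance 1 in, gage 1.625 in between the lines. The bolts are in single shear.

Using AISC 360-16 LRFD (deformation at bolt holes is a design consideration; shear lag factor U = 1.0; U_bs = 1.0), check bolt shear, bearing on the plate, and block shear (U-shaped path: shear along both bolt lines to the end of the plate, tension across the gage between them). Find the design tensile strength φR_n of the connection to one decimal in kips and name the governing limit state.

78.4 kips (block shear governs)

Bolt shear: A_b = π(0.625)²/4 = 0.3068 in². φR_n = 0.75 × 54 × 0.3068 × 8 × 1 = 99.4 kips.
Bearing (0.25 in plate, F_u = 58 ksi): end bolts L_c = 1 − 0.6875/2 = 0.65625, R_n = min(1.2×0.65625×0.25×58, 2.4×0.625×0.25×58) = 11.419 kips/bolt; interior L_c = 2.5 − 0.6875 = 1.8125, R_n = 21.75 kips/bolt. φR_n = 0.75 × (2×11.419 + 6×21.75) = 115.0 kips.
Block shear: shear path 2×[1+3×2.5] = 2×8.5 in, A_gv = 4.25, A_nv = 2×(8.5 − 3.5×0.75)×0.25 = 2.9375 in²; tension across gage: (1.625 − 1×0.75)×0.25 = 0.21875 in². R_n = min(0.6×58×2.9375, 0.6×36×4.25) + 1.0×58×0.21875 = min(102.23, 91.8) + 12.688 = 104.49 kips. φR_n = 0.75 × 104.49 = 78.4 kips.
Governing: min(99.4, 115.0, 78.4) = 78.4 kips → block shear.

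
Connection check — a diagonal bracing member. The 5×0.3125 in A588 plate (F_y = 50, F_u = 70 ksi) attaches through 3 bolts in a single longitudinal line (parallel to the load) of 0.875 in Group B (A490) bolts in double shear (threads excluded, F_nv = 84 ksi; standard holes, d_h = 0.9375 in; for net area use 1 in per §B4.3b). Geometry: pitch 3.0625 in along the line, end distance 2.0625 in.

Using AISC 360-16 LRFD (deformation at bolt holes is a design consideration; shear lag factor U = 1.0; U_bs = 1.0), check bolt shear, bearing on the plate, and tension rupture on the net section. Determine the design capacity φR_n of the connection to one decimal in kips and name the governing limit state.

Bolt shear: A_b = π(0.875)²/4 = 0.60132 in². φR_n = 0.75 × 84 × 0.60132 × 3 × 2 = 227.3 kips.
Bearing (0.3125 in plate, F_u = 70 ksi): end bolts L_c = 2.0625 − 0.9375/2 = 1.59375, R_n = min(1.2×1.59375×0.3125×70, 2.4×0.875×0.3125×70) = 41.836 kips/bolt; interior L_c = 3.0625 − 0.9375 = 2.125, R_n = 45.938 kips/bolt. φR_n = 0.75 × (1×41.836 + 2×45.938) = 100.3 kips.
Tension rupture (net): A_n = (5 − 1×1)×0.3125 = 1.25 in² (U = 1.0, A_e = A_n). φR_n = 0.75 × 70 × 1.25 = 65.6 kips.
Governing: min(227.3, 100.3, 65.6) = 65.6 kips → net-section rupture.

65.6 kips (net-section rupture governs)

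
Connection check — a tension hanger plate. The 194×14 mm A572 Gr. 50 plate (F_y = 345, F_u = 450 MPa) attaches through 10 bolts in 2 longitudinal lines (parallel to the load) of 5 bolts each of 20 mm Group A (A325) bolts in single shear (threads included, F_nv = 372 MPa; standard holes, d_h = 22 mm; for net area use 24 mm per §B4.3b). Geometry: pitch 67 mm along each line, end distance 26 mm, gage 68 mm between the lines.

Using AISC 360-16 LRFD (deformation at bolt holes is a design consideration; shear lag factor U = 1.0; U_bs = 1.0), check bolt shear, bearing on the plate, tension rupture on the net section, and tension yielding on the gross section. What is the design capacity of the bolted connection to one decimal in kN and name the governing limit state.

689.9 kN (net-section rupture governs)

Bolt shear: A_b = π(20)²/4 = 314.16 mm². φR_n = 0.75 × 372 × 314.16 × 10 × 1 = 876.5 kN.
Bearing (14 mm plate, F_u = 450 MPa): end bolts L_c = 26 − 22/2 = 15, R_n = min(1.2×15×14×450, 2.4×20×14×450) = 113.4 kN/bolt; interior L_c = 67 − 22 = 45, R_n = 302.4 kN/bolt. φR_n = 0.75 × (2×113.4 + 8×302.4) = 1984.5 kN.
Tension rupture (net): A_n = (194 − 2×24)×14 = 2044 mm² (U = 1.0, A_e = A_n). φR_n = 0.75 × 450 × 2044 = 689.9 kN.
Tension yield (gross): A_g = 194×14 = 2716 mm². φR_n = 0.90 × 345 × 2716 = 843.3 kN.
Governing: min(876.5, 1984.5, 689.9, 843.3) = 689.9 kN → net-section rupture.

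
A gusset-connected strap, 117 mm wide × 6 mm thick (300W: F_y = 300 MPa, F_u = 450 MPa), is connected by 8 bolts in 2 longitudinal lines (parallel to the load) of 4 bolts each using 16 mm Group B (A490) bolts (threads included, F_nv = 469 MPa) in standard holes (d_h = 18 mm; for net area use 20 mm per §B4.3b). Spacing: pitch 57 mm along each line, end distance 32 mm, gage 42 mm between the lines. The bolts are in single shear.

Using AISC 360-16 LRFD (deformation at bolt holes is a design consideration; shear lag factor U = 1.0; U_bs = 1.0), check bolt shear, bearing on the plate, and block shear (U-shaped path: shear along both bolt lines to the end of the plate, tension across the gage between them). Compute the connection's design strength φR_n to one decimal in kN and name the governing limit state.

367.7 kN (block shear governs)

Bolt shear: A_b = π(16)²/4 = 201.06 mm². φR_n = 0.75 × 469 × 201.06 × 8 × 1 = 565.8 kN.
Bearing (6 mm plate, F_u = 450 MPa): end bolts L_c = 32 − 18/2 = 23, R_n = min(1.2×23×6×450, 2.4×16×6×450) = 74.52 kN/bolt; interior L_c = 57 − 18 = 39, R_n = 103.68 kN/bolt. φR_n = 0.75 × (2×74.52 + 6×103.68) = 578.3 kN.
Block shear: shear path 2×[32+3×57] = 2×203 mm, A_gv = 2436, A_nv = 2×(203 − 3.5×20)×6 = 1596 mm²; tension across gage: (42 − 1×20)×6 = 132 mm². R_n = min(0.6×450×1596, 0.6×300×2436) + 1.0×450×132 = min(430.92, 438.48) + 59.4 = 490.32 kN. φR_n = 0.75 × 490.32 = 367.7 kN.
Governing: min(565.8, 578.3, 367.7) = 367.7 kN → block shear.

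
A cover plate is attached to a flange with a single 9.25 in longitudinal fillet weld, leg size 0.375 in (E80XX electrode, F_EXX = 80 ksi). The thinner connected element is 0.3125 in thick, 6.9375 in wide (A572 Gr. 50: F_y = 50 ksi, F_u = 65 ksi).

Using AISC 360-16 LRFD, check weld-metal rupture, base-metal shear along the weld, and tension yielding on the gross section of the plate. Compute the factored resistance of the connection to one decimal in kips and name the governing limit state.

84.6 kips (base-metal shear governs)

Weld metal: throat = 0.707×0.375 = 0.26513 in, L = 9.25 in. φR_n = 0.75 × 0.6 × 80 × 0.26513 × 9.25 = 88.3 kips.
Base metal shear (0.3125 in plate): yield φR_n = 1.0×0.6×50×0.3125×9.25 = 86.7 kips; rupture φR_n = 0.75×0.6×65×0.3125×9.25 = 84.6 kips; take 84.6 kips (rupture).
Tension yield (gross): A_g = 6.9375×0.3125 = 2.168 in². φR_n = 0.90 × 50 × 2.168 = 97.6 kips.
Governing: min(88.3, 84.6, 97.6) = 84.6 kips → base-metal shear.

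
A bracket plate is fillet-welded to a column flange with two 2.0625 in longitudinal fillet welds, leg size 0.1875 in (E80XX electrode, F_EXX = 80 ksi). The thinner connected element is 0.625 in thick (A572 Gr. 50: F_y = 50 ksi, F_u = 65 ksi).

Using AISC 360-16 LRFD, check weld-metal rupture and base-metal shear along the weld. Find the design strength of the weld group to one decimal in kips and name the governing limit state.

Weld metal: throat = 0.707×0.1875 = 0.13256 in, L = 2×2.0625 = 4.125 in. φR_n = 0.75 × 0.6 × 80 × 0.13256 × 4.125 = 19.7 kips.
Base metal shear (0.625 in plate): yield φR_n = 1.0×0.6×50×0.625×4.125 = 77.3 kips; rupture φR_n = 0.75×0.6×65×0.625×4.125 = 75.4 kips; take 75.4 kips (rupture).
Governing: min(19.7, 75.4) = 19.7 kips → weld metal.

19.7 kips (weld metal governs)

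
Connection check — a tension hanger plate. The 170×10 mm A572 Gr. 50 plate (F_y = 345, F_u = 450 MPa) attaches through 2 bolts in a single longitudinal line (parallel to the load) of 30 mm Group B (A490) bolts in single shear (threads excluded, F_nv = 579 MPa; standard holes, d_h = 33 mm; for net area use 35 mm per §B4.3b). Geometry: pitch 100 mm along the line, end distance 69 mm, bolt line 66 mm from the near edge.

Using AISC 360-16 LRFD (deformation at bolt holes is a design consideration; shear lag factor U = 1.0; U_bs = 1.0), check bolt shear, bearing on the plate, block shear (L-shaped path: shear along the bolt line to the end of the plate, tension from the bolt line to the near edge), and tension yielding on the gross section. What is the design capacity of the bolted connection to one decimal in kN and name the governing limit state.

399.6 kN (block shear governs)

Bolt shear: A_b = π(30)²/4 = 706.86 mm². φR_n = 0.75 × 579 × 706.86 × 2 × 1 = 613.9 kN.
Bearing (10 mm plate, F_u = 450 MPa): end bolts L_c = 69 − 33/2 = 52.5, R_n = min(1.2×52.5×10×450, 2.4×30×10×450) = 283.5 kN/bolt; interior L_c = 100 − 33 = 67, R_n = 324 kN/bolt. φR_n = 0.75 × (1×283.5 + 1×324) = 455.6 kN.
Block shear: shear path 1×[69+1×100] = 1×169 mm, A_gv = 1690, A_nv = 1×(169 − 1.5×35)×10 = 1165 mm²; tension to near edge: (66 − 0.5×35)×10 = 485 mm². R_n = min(0.6×450×1165, 0.6×345×1690) + 1.0×450×485 = min(314.55, 349.83) + 218.25 = 532.8 kN. φR_n = 0.75 × 532.8 = 399.6 kN.
Tension yield (gross): A_g = 170×10 = 1700 mm². φR_n = 0.90 × 345 × 1700 = 527.9 kN.
Governing: min(613.9, 455.6, 399.6, 527.9) = 399.6 kN → block shear.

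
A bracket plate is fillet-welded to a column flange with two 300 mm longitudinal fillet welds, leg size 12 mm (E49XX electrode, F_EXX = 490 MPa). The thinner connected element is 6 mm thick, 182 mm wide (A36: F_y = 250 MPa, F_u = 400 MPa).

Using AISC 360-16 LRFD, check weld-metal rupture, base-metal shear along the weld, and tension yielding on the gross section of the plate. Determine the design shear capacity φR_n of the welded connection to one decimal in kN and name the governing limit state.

245.7 kN (gross-section yield governs)

Weld metal: throat = 0.707×12 = 8.484 mm, L = 2×300 = 600 mm. φR_n = 0.75 × 0.6 × 490 × 8.484 × 600 = 1122.4 kN.
Base metal shear (6 mm plate): yield φR_n = 1.0×0.6×250×6×600 = 540.0 kN; rupture φR_n = 0.75×0.6×400×6×600 = 648.0 kN; take 540.0 kN (yield).
Tension yield (gross): A_g = 182×6 = 1092 mm². φR_n = 0.90 × 250 × 1092 = 245.7 kN.
Governing: min(1122.4, 540.0, 245.7) = 245.7 kN → gross-section yield.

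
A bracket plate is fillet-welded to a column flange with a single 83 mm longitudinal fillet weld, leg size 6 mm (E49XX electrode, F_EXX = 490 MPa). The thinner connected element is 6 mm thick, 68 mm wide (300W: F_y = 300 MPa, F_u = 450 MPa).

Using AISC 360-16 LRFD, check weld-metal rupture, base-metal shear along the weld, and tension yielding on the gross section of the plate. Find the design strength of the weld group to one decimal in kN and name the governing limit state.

77.6 kN (weld metal governs)

Weld metal: throat = 0.707×6 = 4.242 mm, L = 83 mm. φR_n = 0.75 × 0.6 × 490 × 4.242 × 83 = 77.6 kN.
Base metal shear (6 mm plate): yield φR_n = 1.0×0.6×300×6×83 = 89.6 kN; rupture φR_n = 0.75×0.6×450×6×83 = 100.8 kN; take 89.6 kN (yield).
Tension yield (gross): A_g = 68×6 = 408 mm². φR_n = 0.90 × 300 × 408 = 110.2 kN.
Governing: min(77.6, 89.6, 110.2) = 77.6 kN → weld metal.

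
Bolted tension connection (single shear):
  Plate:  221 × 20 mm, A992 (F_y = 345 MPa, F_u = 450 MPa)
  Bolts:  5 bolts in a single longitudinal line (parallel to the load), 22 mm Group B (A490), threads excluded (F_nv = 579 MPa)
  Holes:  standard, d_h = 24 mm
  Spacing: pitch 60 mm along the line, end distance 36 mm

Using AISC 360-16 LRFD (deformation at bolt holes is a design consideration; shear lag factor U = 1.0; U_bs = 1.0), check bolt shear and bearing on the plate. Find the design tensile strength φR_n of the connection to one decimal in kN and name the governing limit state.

Bolt shear: A_b = π(22)²/4 = 380.13 mm². φR_n = 0.75 × 579 × 380.13 × 5 × 1 = 825.4 kN.
Bearing (20 mm plate, F_u = 450 MPa): end bolts L_c = 36 − 24/2 = 24, R_n = min(1.2×24×20×450, 2.4×22×20×450) = 259.2 kN/bolt; interior L_c = 60 − 24 = 36, R_n = 388.8 kN/bolt. φR_n = 0.75 × (1×259.2 + 4×388.8) = 1360.8 kN.
Governing: min(825.4, 1360.8) = 825.4 kN → bolt shear.

825.4 kN (bolt shear governs)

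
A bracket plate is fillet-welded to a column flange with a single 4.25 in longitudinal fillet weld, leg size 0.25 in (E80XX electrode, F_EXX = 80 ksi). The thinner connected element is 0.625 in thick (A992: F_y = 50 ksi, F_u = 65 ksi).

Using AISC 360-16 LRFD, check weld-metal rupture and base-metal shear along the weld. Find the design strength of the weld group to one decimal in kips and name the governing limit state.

Weld metal: throat = 0.707×0.25 = 0.17675 in, L = 4.25 in. φR_n = 0.75 × 0.6 × 80 × 0.17675 × 4.25 = 27.0 kips.
Base metal shear (0.625 in plate): yield φR_n = 1.0×0.6×50×0.625×4.25 = 79.7 kips; rupture φR_n = 0.75×0.6×65×0.625×4.25 = 77.7 kips; take 77.7 kips (rupture).
Governing: min(27.0, 77.7) = 27.0 kips → weld metal.

27.0 kips (weld metal governs)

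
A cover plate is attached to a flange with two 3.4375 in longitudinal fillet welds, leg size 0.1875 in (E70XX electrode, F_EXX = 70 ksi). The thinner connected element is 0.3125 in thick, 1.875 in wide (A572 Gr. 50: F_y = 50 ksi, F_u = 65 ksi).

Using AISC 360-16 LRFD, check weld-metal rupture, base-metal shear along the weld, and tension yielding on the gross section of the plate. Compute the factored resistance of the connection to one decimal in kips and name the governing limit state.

Weld metal: throat = 0.707×0.1875 = 0.13256 in, L = 2×3.4375 = 6.875 in. φR_n = 0.75 × 0.6 × 70 × 0.13256 × 6.875 = 28.7 kips.
Base metal shear (0.3125 in plate): yield φR_n = 1.0×0.6×50×0.3125×6.875 = 64.5 kips; rupture φR_n = 0.75×0.6×65×0.3125×6.875 = 62.8 kips; take 62.8 kips (rupture).
Tension yield (gross): A_g = 1.875×0.3125 = 0.58594 in². φR_n = 0.90 × 50 × 0.58594 = 26.4 kips.
Governing: min(28.7, 62.8, 26.4) = 26.4 kips → gross-section yield.

26.4 kips (gross-section yield governs)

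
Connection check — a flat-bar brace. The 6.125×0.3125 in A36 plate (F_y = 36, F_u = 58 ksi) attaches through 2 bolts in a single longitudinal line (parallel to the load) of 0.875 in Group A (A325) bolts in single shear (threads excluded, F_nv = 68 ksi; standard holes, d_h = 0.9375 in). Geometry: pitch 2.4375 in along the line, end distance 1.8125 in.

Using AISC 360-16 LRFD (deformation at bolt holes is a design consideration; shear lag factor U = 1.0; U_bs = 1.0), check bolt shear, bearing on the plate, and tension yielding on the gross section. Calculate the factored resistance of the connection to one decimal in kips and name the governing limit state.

46.4 kips (bearing governs)

Bolt shear: A_b = π(0.875)²/4 = 0.60132 in². φR_n = 0.75 × 68 × 0.60132 × 2 × 1 = 61.3 kips.
Bearing (0.3125 in plate, F_u = 58 ksi): end bolts L_c = 1.8125 − 0.9375/2 = 1.34375, R_n = min(1.2×1.34375×0.3125×58, 2.4×0.875×0.3125×58) = 29.227 kips/bolt; interior L_c = 2.4375 − 0.9375 = 1.5, R_n = 32.625 kips/bolt. φR_n = 0.75 × (1×29.227 + 1×32.625) = 46.4 kips.
Tension yield (gross): A_g = 6.125×0.3125 = 1.9141 in². φR_n = 0.90 × 36 × 1.9141 = 62.0 kips.
Governing: min(61.3, 46.4, 62.0) = 46.4 kips → bearing.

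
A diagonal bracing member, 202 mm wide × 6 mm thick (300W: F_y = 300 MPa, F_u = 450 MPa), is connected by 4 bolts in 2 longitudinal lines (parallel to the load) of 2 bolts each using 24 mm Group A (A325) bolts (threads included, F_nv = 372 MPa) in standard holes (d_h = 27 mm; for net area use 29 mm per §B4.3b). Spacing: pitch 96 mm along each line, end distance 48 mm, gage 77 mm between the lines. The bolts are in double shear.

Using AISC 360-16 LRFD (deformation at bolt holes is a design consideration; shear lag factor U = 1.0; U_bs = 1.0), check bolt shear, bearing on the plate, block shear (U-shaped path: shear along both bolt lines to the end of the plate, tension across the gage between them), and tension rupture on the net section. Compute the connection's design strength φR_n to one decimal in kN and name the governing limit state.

Bolt shear: A_b = π(24)²/4 = 452.39 mm². φR_n = 0.75 × 372 × 452.39 × 4 × 2 = 1009.7 kN.
Bearing (6 mm plate, F_u = 450 MPa): end bolts L_c = 48 − 27/2 = 34.5, R_n = min(1.2×34.5×6×450, 2.4×24×6×450) = 111.78 kN/bolt; interior L_c = 96 − 27 = 69, R_n = 155.52 kN/bolt. φR_n = 0.75 × (2×111.78 + 2×155.52) = 401.0 kN.
Block shear: shear path 2×[48+1×96] = 2×144 mm, A_gv = 1728, A_nv = 2×(144 − 1.5×29)×6 = 1206 mm²; tension across gage: (77 − 1×29)×6 = 288 mm². R_n = min(0.6×450×1206, 0.6×300×1728) + 1.0×450×288 = min(325.62, 311.04) + 129.6 = 440.64 kN. φR_n = 0.75 × 440.64 = 330.5 kN.
Tension rupture (net): A_n = (202 − 2×29)×6 = 864 mm² (U = 1.0, A_e = A_n). φR_n = 0.75 × 450 × 864 = 291.6 kN.
Governing: min(1009.7, 401.0, 330.5, 291.6) = 291.6 kN → net-section rupture.

291.6 kN (net-section rupture governs)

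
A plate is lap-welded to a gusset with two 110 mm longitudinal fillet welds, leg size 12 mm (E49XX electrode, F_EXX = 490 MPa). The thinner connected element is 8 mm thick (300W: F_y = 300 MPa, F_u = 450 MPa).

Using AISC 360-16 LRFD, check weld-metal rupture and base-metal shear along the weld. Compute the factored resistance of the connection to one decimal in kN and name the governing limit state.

Weld metal: throat = 0.707×12 = 8.484 mm, L = 2×110 = 220 mm. φR_n = 0.75 × 0.6 × 490 × 8.484 × 220 = 411.6 kN.
Base metal shear (8 mm plate): yield φR_n = 1.0×0.6×300×8×220 = 316.8 kN; rupture φR_n = 0.75×0.6×450×8×220 = 356.4 kN; take 316.8 kN (yield).
Governing: min(411.6, 316.8) = 316.8 kN → base-metal shear.

316.8 kN (base-metal shear governs)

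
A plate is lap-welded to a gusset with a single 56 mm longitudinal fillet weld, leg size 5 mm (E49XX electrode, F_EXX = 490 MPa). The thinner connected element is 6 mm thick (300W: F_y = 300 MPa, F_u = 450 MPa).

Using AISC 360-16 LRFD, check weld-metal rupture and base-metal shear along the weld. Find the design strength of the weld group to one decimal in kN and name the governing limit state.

Weld metal: throat = 0.707×5 = 3.535 mm, L = 56 mm. φR_n = 0.75 × 0.6 × 490 × 3.535 × 56 = 43.7 kN.
Base metal shear (6 mm plate): yield φR_n = 1.0×0.6×300×6×56 = 60.5 kN; rupture φR_n = 0.75×0.6×450×6×56 = 68.0 kN; take 60.5 kN (yield).
Governing: min(43.7, 60.5) = 43.7 kN → weld metal.

43.7 kN (weld metal governs)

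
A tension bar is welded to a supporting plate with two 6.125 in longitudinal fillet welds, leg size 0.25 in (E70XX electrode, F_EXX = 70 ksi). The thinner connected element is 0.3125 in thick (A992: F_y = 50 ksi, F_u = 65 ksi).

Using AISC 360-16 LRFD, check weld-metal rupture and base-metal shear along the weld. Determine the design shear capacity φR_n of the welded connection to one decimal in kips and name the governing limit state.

68.2 kips (weld metal governs)

Weld metal: throat = 0.707×0.25 = 0.17675 in, L = 2×6.125 = 12.25 in. φR_n = 0.75 × 0.6 × 70 × 0.17675 × 12.25 = 68.2 kips.
Base metal shear (0.3125 in plate): yield φR_n = 1.0×0.6×50×0.3125×12.25 = 114.8 kips; rupture φR_n = 0.75×0.6×65×0.3125×12.25 = 112.0 kips; take 112.0 kips (rupture).
Governing: min(68.2, 112.0) = 68.2 kips → weld metal.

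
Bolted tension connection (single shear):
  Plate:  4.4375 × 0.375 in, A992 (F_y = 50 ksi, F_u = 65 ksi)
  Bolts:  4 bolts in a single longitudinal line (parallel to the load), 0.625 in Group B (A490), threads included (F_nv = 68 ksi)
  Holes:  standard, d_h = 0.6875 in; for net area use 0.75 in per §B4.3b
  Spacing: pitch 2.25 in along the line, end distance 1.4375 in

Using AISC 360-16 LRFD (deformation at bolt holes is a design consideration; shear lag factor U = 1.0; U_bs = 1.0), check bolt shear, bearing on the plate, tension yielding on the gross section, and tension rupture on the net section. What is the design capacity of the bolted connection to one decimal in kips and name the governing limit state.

Bolt shear: A_b = π(0.625)²/4 = 0.3068 in². φR_n = 0.75 × 68 × 0.3068 × 4 × 1 = 62.6 kips.
Bearing (0.375 in plate, F_u = 65 ksi): end bolts L_c = 1.4375 − 0.6875/2 = 1.09375, R_n = min(1.2×1.09375×0.375×65, 2.4×0.625×0.375×65) = 31.992 kips/bolt; interior L_c = 2.25 − 0.6875 = 1.5625, R_n = 36.563 kips/bolt. φR_n = 0.75 × (1×31.992 + 3×36.563) = 106.3 kips.
Tension yield (gross): A_g = 4.4375×0.375 = 1.6641 in². φR_n = 0.90 × 50 × 1.6641 = 74.9 kips.
Tension rupture (net): A_n = (4.4375 − 1×0.75)×0.375 = 1.3828 in² (U = 1.0, A_e = A_n). φR_n = 0.75 × 65 × 1.3828 = 67.4 kips.
Governing: min(62.6, 106.3, 74.9, 67.4) = 62.6 kips → bolt shear.

62.6 kips (bolt shear governs)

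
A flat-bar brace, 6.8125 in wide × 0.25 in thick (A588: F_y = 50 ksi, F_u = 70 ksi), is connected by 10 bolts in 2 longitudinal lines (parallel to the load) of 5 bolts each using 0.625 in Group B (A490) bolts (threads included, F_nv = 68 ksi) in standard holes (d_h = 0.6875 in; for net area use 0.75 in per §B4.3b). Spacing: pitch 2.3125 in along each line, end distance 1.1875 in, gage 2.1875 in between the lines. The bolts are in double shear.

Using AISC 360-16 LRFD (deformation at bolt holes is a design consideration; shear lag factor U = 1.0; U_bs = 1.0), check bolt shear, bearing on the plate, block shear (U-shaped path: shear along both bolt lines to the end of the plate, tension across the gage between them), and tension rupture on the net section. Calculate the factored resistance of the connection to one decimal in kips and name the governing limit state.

69.7 kips (net-section rupture governs)

Bolt shear: A_b = π(0.625)²/4 = 0.3068 in². φR_n = 0.75 × 68 × 0.3068 × 10 × 2 = 312.9 kips.
Bearing (0.25 in plate, F_u = 70 ksi): end bolts L_c = 1.1875 − 0.6875/2 = 0.84375, R_n = min(1.2×0.84375×0.25×70, 2.4×0.625×0.25×70) = 17.719 kips/bolt; interior L_c = 2.3125 − 0.6875 = 1.625, R_n = 26.25 kips/bolt. φR_n = 0.75 × (2×17.719 + 8×26.25) = 184.1 kips.
Block shear: shear path 2×[1.1875+4×2.3125] = 2×10.4375 in, A_gv = 5.2188, A_nv = 2×(10.4375 − 4.5×0.75)×0.25 = 3.5313 in²; tension across gage: (2.1875 − 1×0.75)×0.25 = 0.35938 in². R_n = min(0.6×70×3.5313, 0.6×50×5.2188) + 1.0×70×0.35938 = min(148.31, 156.56) + 25.157 = 173.47 kips. φR_n = 0.75 × 173.47 = 130.1 kips.
Tension rupture (net): A_n = (6.8125 − 2×0.75)×0.25 = 1.3281 in² (U = 1.0, A_e = A_n). φR_n = 0.75 × 70 × 1.3281 = 69.7 kips.
Governing: min(312.9, 184.1, 130.1, 69.7) = 69.7 kips → net-section rupture.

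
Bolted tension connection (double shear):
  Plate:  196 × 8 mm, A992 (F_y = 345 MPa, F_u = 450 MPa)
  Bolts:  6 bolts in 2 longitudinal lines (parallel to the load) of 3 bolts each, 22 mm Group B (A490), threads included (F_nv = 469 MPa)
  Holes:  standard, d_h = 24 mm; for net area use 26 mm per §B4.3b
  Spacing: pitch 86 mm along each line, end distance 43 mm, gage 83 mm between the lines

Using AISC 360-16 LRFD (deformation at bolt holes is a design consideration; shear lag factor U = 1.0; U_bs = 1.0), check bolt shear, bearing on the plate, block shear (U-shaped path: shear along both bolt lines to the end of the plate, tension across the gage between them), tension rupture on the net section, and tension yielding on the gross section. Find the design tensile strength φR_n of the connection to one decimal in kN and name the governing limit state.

388.8 kN (net-section rupture governs)

Bolt shear: A_b = π(22)²/4 = 380.13 mm². φR_n = 0.75 × 469 × 380.13 × 6 × 2 = 1604.5 kN.
Bearing (8 mm plate, F_u = 450 MPa): end bolts L_c = 43 − 24/2 = 31, R_n = min(1.2×31×8×450, 2.4×22×8×450) = 133.92 kN/bolt; interior L_c = 86 − 24 = 62, R_n = 190.08 kN/bolt. φR_n = 0.75 × (2×133.92 + 4×190.08) = 771.1 kN.
Block shear: shear path 2×[43+2×86] = 2×215 mm, A_gv = 3440, A_nv = 2×(215 − 2.5×26)×8 = 2400 mm²; tension across gage: (83 − 1×26)×8 = 456 mm². R_n = min(0.6×450×2400, 0.6×345×3440) + 1.0×450×456 = min(648, 712.08) + 205.2 = 853.2 kN. φR_n = 0.75 × 853.2 = 639.9 kN.
Tension rupture (net): A_n = (196 − 2×26)×8 = 1152 mm² (U = 1.0, A_e = A_n). φR_n = 0.75 × 450 × 1152 = 388.8 kN.
Tension yield (gross): A_g = 196×8 = 1568 mm². φR_n = 0.90 × 345 × 1568 = 486.9 kN.
Governing: min(1604.5, 771.1, 639.9, 388.8, 486.9) = 388.8 kN → net-section rupture.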